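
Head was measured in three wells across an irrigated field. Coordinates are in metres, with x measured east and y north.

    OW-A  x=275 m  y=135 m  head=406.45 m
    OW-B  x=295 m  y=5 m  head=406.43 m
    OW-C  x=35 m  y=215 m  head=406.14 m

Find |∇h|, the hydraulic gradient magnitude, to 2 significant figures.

0.0015

Taking OW-A as reference: OW-B−OW-A = (20, -130, -0.02); OW-C−OW-A = (-240, 80, -0.31).
Determinant of the coordinate differences = 20·80 − (-240)·(-130) = -29600.
∂h/∂x = [(-0.02)·80 − (-0.31)·(-130)] / -29600 = +0.001416
∂h/∂y = [20·(-0.31) − (-240)·(-0.02)] / -29600 = +0.0003716
|∇h| = √(0.001416² + 0.0003716²) = 0.001464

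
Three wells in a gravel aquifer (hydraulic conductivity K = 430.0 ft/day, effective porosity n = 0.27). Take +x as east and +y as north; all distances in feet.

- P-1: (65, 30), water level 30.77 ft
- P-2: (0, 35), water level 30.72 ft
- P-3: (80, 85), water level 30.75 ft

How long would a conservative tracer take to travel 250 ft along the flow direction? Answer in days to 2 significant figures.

170 days

Three-point gradient (reference P-1): Δ to P-2 = (-65, 5, -0.05), Δ to P-3 = (15, 55, -0.02).
∂h/∂x = +0.0007260, ∂h/∂y = -0.0005616 (det = -3650).
|∇h| = √(0.0007260² + -0.0005616²) = 0.0009179
Seepage velocity v = K·i/n = 430.0 × 0.0009179 / 0.27 = 1.462 ft/day.
t = 250 / 1.462 = 171 days.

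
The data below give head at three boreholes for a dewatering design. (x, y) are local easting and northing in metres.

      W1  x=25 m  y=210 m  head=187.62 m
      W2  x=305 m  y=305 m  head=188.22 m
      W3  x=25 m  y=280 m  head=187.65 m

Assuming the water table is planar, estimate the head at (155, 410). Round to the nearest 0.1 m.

Three-point gradient (reference W1): Δ to W2 = (280, 95, +0.60), Δ to W3 = (0, 70, +0.03).
∂h/∂x = +0.001997, ∂h/∂y = +0.0004286 (det = 19600).
h(155, 410) = 187.62 + (+0.001997)·(130) + (+0.0004286)·(200) = 187.62 +0.260 +0.086 = 187.965 m.

188.0 m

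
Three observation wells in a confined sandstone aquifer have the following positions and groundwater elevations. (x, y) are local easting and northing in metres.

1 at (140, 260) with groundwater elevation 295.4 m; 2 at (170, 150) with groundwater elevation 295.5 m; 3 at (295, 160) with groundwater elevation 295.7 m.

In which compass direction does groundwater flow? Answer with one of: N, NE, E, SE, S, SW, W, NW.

W

Differences from 1: to 2 (Δx, Δy, Δh) = (30, -110, +0.1); to 3 = (155, -100, +0.3).
Solve a·Δx + b·Δy = Δh: det = 30·(-100) − 155·(-110) = 14050.
∂h/∂x = [(+0.1)·(-100) − (+0.3)·(-110)] / 14050 = +0.001637
∂h/∂y = [30·(+0.3) − 155·(+0.1)] / 14050 = -0.0004626
Flow = −∇h = (-0.001637 east, +0.0004626 north), which points west.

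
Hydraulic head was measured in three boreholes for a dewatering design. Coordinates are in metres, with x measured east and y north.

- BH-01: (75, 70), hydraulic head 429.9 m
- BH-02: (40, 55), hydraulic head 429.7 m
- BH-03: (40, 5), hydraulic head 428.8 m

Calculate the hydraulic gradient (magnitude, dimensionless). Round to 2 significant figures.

Taking BH-01 as reference: BH-02−BH-01 = (-35, -15, -0.2); BH-03−BH-01 = (-35, -65, -1.1).
Determinant of the coordinate differences = (-35)·(-65) − (-35)·(-15) = 1750.
∂h/∂x = [(-0.2)·(-65) − (-1.1)·(-15)] / 1750 = -0.002000
∂h/∂y = [(-35)·(-1.1) − (-35)·(-0.2)] / 1750 = +0.01800
|∇h| = √(-0.002000² + 0.01800²) = 0.01811

0.018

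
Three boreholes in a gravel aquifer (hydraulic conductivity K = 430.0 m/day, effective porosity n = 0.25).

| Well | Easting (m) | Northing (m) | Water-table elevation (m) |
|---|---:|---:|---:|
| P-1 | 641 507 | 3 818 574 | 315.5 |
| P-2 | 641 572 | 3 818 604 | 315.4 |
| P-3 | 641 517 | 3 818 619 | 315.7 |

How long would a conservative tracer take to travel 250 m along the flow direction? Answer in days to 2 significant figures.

22 days

With h = a·x + b·y + c and P-1 as origin, the differences give:
  65·a + 30·b = -0.1
  10·a + 45·b = +0.2
Eliminate b (×45 and ×30, subtract): 2625·a = -10.50 → a = ∂h/∂x = -0.004000
Back-substitute: b = ∂h/∂y = +0.005333.
|∇h| = √(-0.004000² + 0.005333²) = 0.006666
Seepage velocity v = K·i/n = 430.0 × 0.006666 / 0.25 = 11.47 m/day.
t = 250 / 11.47 = 21.8 days.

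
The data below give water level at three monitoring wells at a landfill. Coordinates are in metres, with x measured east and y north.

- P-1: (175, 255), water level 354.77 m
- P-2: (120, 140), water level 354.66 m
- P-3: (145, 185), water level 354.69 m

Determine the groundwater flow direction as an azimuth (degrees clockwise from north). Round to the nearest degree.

With h = a·x + b·y + c and P-1 as origin, the differences give:
  (-55)·a + (-115)·b = -0.11
  (-30)·a + (-70)·b = -0.08
Eliminate b (×(-70) and ×(-115), subtract): 400·a = -1.500 → a = ∂h/∂x = -0.003750
Back-substitute: b = ∂h/∂y = +0.002750.
Flow direction (−∇h) has components (+0.003750 E, -0.002750 N).
Azimuth = atan2(E, N) = atan2(+0.003750, -0.002750) = 126.3° ≈ 126°.

126°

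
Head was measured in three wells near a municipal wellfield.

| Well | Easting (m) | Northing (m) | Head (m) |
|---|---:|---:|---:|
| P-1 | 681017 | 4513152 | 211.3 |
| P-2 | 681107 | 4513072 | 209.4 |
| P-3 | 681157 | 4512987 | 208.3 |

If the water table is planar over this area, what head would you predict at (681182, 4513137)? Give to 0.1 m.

208.0 m

Taking P-1 as reference: P-2−P-1 = (90, -80, -1.9); P-3−P-1 = (140, -165, -3.0).
Solve a·Δx + b·Δy = Δh: det = 90·(-165) − 140·(-80) = -3650.
∂h/∂x = [(-1.9)·(-165) − (-3.0)·(-80)] / -3650 = -0.02014
∂h/∂y = [90·(-3.0) − 140·(-1.9)] / -3650 = +0.001096
h(681182, 4513137) = 211.3 + (-0.02014)·(165) + (+0.001096)·(-15) = 211.3 -3.323 -0.016 = 207.961 m.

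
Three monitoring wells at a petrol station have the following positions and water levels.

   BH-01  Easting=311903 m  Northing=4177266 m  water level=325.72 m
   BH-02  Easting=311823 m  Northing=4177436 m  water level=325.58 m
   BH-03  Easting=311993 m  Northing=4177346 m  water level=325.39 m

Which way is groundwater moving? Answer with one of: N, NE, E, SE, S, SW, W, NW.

NE

Taking BH-01 as reference: BH-02−BH-01 = (-80, 170, -0.14); BH-03−BH-01 = (90, 80, -0.33).
Determinant of the coordinate differences = (-80)·80 − 90·170 = -21700.
∂h/∂x = [(-0.14)·80 − (-0.33)·170] / -21700 = -0.002069
∂h/∂y = [(-80)·(-0.33) − 90·(-0.14)] / -21700 = -0.001797
Flow = −∇h = (+0.002069 east, +0.001797 north), which points northeast.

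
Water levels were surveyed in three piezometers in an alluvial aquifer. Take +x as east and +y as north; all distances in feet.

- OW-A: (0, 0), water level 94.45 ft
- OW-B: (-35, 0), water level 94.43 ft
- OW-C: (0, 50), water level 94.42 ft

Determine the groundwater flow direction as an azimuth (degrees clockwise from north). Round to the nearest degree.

∂h/∂x = (94.43 − 94.45) / (-35 − 0) = +0.0005714
∂h/∂y = (94.42 − 94.45) / (50 − 0) = -0.0006000
Flow direction (−∇h) has components (-0.0005714 E, +0.0006000 N).
Azimuth = atan2(E, N) = atan2(-0.0005714, +0.0006000) = 316.4° ≈ 316°.

316°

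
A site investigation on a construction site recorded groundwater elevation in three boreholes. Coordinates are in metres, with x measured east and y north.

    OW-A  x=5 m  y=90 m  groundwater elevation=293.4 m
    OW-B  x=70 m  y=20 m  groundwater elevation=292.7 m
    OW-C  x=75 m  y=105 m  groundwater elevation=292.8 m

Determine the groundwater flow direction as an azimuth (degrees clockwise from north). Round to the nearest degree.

Three-point gradient (reference OW-A): Δ to OW-B = (65, -70, -0.7), Δ to OW-C = (70, 15, -0.6).
∂h/∂x = -0.008936, ∂h/∂y = +0.001702 (det = 5875).
Flow direction (−∇h) has components (+0.008936 E, -0.001702 N).
Azimuth = atan2(E, N) = atan2(+0.008936, -0.001702) = 100.8° ≈ 101°.

101°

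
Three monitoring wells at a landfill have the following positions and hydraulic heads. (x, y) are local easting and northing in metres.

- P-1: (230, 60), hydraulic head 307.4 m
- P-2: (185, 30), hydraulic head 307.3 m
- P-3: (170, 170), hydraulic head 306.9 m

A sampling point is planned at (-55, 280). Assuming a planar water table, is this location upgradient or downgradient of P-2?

Differences from P-1: to P-2 (Δx, Δy, Δh) = (-45, -30, -0.1); to P-3 = (-60, 110, -0.5).
Solve a·Δx + b·Δy = Δh: det = (-45)·110 − (-60)·(-30) = -6750.
∂h/∂x = [(-0.1)·110 − (-0.5)·(-30)] / -6750 = +0.003852
∂h/∂y = [(-45)·(-0.5) − (-60)·(-0.1)] / -6750 = -0.002444
Head at (-55, 280) = 307.4 + (+0.003852)·(-285) + (-0.002444)·(220) = 305.76 m.
That is lower than the 307.3 m at P-2, so the point is downgradient.

downgradient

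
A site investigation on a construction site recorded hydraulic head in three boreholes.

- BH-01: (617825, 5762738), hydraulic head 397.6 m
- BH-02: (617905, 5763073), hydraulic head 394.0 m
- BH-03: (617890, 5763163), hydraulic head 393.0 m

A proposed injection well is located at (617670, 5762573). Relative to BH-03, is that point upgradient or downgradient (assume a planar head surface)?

upgradient

Three-point gradient (reference BH-01): Δ to BH-02 = (80, 335, -3.6), Δ to BH-03 = (65, 425, -4.6).
∂h/∂x = +0.0008998, ∂h/∂y = -0.01096 (det = 12225).
Head at (617670, 5762573) = 397.6 + (+0.0008998)·(-155) + (-0.01096)·(-165) = 399.27 m.
That is higher than the 393.0 m at BH-03, so the point is upgradient.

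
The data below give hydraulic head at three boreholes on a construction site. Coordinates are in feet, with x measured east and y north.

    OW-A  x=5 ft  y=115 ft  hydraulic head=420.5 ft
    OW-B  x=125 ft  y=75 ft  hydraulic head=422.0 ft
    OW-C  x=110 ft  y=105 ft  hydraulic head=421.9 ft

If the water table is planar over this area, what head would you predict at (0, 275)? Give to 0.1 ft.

421.0 ft

Taking OW-A as reference: OW-B−OW-A = (120, -40, +1.5); OW-C−OW-A = (105, -10, +1.4).
Solve a·Δx + b·Δy = Δh: det = 120·(-10) − 105·(-40) = 3000.
∂h/∂x = [(+1.5)·(-10) − (+1.4)·(-40)] / 3000 = +0.01367
∂h/∂y = [120·(+1.4) − 105·(+1.5)] / 3000 = +0.003500
h(0, 275) = 420.5 + (+0.01367)·(-5) + (+0.003500)·(160) = 420.5 -0.068 +0.560 = 420.992 ft.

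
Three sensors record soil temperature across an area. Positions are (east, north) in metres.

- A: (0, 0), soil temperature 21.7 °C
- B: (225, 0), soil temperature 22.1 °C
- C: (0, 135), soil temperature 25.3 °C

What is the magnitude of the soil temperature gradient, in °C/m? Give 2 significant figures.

∂T/∂x = (22.1 − 21.7) / (225 − 0) = +0.001778
∂T/∂y = (25.3 − 21.7) / (135 − 0) = +0.02667
|∇f| = √(0.001778² + 0.02667²) = 0.02673 °C/m

0.027 °C/m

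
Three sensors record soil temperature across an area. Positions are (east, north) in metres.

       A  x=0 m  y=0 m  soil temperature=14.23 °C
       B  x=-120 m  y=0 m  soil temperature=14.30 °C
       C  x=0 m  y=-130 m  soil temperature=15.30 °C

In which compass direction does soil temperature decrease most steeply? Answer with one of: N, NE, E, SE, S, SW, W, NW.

N

∂T/∂x = (14.30 − 14.23) / (-120 − 0) = -0.0005833
∂T/∂y = (15.30 − 14.23) / (-130 − 0) = -0.008231
Steepest decrease is along −∇f = (+0.0005833 E, +0.008231 N) → north.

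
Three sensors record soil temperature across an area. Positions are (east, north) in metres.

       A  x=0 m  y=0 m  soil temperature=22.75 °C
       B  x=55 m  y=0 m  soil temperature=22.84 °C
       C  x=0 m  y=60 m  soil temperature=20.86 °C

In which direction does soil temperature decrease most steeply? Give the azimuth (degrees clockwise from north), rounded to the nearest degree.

∂T/∂x = (22.84 − 22.75) / (55 − 0) = +0.001636
∂T/∂y = (20.86 − 22.75) / (60 − 0) = -0.03150
Steepest decrease is along −∇f: components (-0.001636 E, +0.03150 N).
Azimuth = atan2(-0.001636, +0.03150) = 357.0° ≈ 357°.

357°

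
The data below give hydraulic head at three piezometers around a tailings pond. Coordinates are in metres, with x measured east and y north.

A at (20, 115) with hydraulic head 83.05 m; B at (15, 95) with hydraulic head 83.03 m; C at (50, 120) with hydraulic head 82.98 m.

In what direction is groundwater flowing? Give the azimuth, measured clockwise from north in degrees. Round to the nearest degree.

122°

With h = a·x + b·y + c and A as origin, the differences give:
  (-5)·a + (-20)·b = -0.02
  30·a + 5·b = -0.07
Eliminate b (×5 and ×(-20), subtract): 575·a = -1.500 → a = ∂h/∂x = -0.002609
Back-substitute: b = ∂h/∂y = +0.001652.
Flow direction (−∇h) has components (+0.002609 E, -0.001652 N).
Azimuth = atan2(E, N) = atan2(+0.002609, -0.001652) = 122.3° ≈ 122°.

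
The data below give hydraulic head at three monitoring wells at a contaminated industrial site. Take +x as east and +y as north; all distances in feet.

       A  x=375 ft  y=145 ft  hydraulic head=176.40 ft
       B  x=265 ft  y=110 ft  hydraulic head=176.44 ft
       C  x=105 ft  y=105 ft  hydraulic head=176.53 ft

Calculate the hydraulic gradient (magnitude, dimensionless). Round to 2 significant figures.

Taking A as reference: B−A = (-110, -35, +0.04); C−A = (-270, -40, +0.13).
Solve a·Δx + b·Δy = Δh: det = (-110)·(-40) − (-270)·(-35) = -5050.
∂h/∂x = [(+0.04)·(-40) − (+0.13)·(-35)] / -5050 = -0.0005842
∂h/∂y = [(-110)·(+0.13) − (-270)·(+0.04)] / -5050 = +0.0006931
|∇h| = √(-0.0005842² + 0.0006931²) = 0.0009065

0.00091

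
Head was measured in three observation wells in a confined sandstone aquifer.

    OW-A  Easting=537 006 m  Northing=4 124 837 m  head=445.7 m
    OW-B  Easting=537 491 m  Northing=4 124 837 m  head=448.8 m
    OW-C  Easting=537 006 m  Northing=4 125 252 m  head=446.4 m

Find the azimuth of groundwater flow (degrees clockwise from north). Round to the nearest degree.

255°

∂h/∂x = (448.8 − 445.7) / (537491 − 537006) = +0.006392
∂h/∂y = (446.4 − 445.7) / (4125252 − 4124837) = +0.001687
Flow direction (−∇h) has components (-0.006392 E, -0.001687 N).
Azimuth = atan2(E, N) = atan2(-0.006392, -0.001687) = 255.2° ≈ 255°.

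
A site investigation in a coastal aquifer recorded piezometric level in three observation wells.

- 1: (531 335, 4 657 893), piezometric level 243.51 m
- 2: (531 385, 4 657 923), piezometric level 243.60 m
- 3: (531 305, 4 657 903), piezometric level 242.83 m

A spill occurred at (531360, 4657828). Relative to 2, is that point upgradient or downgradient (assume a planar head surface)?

upgradient

With h = a·x + b·y + c and 1 as origin, the differences give:
  50·a + 30·b = +0.09
  (-30)·a + 10·b = -0.68
Eliminate b (×10 and ×30, subtract): 1400·a = 21.300 → a = ∂h/∂x = +0.01521
Back-substitute: b = ∂h/∂y = -0.02236.
Head at (531360, 4657828) = 243.51 + (+0.01521)·(25) + (-0.02236)·(-65) = 245.34 m.
That is higher than the 243.60 m at 2, so the point is upgradient.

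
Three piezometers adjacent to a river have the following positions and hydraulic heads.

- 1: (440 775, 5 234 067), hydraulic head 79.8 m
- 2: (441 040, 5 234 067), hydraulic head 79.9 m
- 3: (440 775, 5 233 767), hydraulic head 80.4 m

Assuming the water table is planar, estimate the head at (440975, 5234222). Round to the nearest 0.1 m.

79.6 m

∂h/∂x = (79.9 − 79.8) / (441040 − 440775) = +0.0003774
∂h/∂y = (80.4 − 79.8) / (5233767 − 5234067) = -0.002000
h(440975, 5234222) = 79.8 + (+0.0003774)·(200) + (-0.002000)·(155) = 79.8 +0.075 -0.310 = 79.565 m.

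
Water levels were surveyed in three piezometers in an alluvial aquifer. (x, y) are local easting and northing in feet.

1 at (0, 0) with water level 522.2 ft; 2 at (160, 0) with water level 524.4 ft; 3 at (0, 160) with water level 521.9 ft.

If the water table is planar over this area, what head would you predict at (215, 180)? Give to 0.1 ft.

524.8 ft

∂h/∂x = (524.4 − 522.2) / (160 − 0) = +0.01375
∂h/∂y = (521.9 − 522.2) / (160 − 0) = -0.001875
h(215, 180) = 522.2 + (+0.01375)·(215) + (-0.001875)·(180) = 522.2 +2.956 -0.338 = 524.819 ft.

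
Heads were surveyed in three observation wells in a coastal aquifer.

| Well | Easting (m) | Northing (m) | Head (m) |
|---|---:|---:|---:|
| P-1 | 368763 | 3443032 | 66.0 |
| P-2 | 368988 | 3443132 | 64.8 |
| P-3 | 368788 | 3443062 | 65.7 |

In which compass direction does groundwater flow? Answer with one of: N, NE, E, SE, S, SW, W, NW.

With h = a·x + b·y + c and P-1 as origin, the differences give:
  225·a + 100·b = -1.2
  25·a + 30·b = -0.3
Eliminate b (×30 and ×100, subtract): 4250·a = -6.00 → a = ∂h/∂x = -0.001412
Back-substitute: b = ∂h/∂y = -0.008824.
Flow = −∇h = (+0.001412 east, +0.008824 north), which points north.

N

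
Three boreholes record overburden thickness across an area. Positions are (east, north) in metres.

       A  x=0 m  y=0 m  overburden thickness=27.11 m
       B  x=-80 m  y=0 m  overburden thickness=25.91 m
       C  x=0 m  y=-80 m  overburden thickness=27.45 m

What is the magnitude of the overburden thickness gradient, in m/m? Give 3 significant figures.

∂d/∂x = (25.91 − 27.11) / (-80 − 0) = +0.01500
∂d/∂y = (27.45 − 27.11) / (-80 − 0) = -0.004250
|∇f| = √(0.01500² + -0.004250²) = 0.01559 m/m

0.0156 m/m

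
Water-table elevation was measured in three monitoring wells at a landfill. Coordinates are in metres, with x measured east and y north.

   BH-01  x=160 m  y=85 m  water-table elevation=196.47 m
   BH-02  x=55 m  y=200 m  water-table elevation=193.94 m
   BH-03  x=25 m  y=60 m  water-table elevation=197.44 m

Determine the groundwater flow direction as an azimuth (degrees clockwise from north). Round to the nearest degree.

006°

With h = a·x + b·y + c and BH-01 as origin, the differences give:
  (-105)·a + 115·b = -2.53
  (-135)·a + (-25)·b = +0.97
Eliminate b (×(-25) and ×115, subtract): 18150·a = -48.300 → a = ∂h/∂x = -0.002661
Back-substitute: b = ∂h/∂y = -0.02443.
Flow direction (−∇h) has components (+0.002661 E, +0.02443 N).
Azimuth = atan2(E, N) = atan2(+0.002661, +0.02443) = 6.2° ≈ 006°.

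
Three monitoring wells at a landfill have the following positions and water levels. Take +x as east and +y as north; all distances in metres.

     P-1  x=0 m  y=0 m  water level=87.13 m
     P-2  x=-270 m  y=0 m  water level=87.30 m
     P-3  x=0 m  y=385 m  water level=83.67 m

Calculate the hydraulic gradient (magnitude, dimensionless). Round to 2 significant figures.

0.0090

∂h/∂x = (87.30 − 87.13) / (-270 − 0) = -0.0006296
∂h/∂y = (83.67 − 87.13) / (385 − 0) = -0.008987
|∇h| = √(-0.0006296² + -0.008987²) = 0.009009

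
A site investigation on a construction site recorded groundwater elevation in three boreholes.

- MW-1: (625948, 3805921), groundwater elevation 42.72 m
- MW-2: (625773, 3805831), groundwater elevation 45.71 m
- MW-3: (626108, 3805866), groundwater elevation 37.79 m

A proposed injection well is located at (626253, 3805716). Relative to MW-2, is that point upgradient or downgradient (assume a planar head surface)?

Differences from MW-1: to MW-2 (Δx, Δy, Δh) = (-175, -90, +2.99); to MW-3 = (160, -55, -4.93).
Determinant of the coordinate differences = (-175)·(-55) − 160·(-90) = 24025.
∂h/∂x = [(+2.99)·(-55) − (-4.93)·(-90)] / 24025 = -0.02531
∂h/∂y = [(-175)·(-4.93) − 160·(+2.99)] / 24025 = +0.01600
Head at (626253, 3805716) = 42.72 + (-0.02531)·(305) + (+0.01600)·(-205) = 31.72 m.
That is lower than the 45.71 m at MW-2, so the point is downgradient.

downgradient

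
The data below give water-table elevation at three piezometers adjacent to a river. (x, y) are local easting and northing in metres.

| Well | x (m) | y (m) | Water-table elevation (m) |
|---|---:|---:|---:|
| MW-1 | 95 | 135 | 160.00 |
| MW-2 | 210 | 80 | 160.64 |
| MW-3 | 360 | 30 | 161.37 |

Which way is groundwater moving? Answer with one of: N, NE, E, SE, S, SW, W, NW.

With h = a·x + b·y + c and MW-1 as origin, the differences give:
  115·a + (-55)·b = +0.64
  265·a + (-105)·b = +1.37
Eliminate b (×(-105) and ×(-55), subtract): 2500·a = 8.150 → a = ∂h/∂x = +0.003260
Back-substitute: b = ∂h/∂y = -0.004820.
Flow = −∇h = (-0.003260 east, +0.004820 north), which points northwest.

NW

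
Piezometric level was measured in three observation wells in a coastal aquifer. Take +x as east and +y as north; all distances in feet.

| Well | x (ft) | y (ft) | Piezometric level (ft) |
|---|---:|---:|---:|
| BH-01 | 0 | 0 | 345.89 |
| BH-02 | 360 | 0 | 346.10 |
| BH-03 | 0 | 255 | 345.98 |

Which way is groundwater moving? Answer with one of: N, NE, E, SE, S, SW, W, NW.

∂h/∂x = (346.10 − 345.89) / (360 − 0) = +0.0005833
∂h/∂y = (345.98 − 345.89) / (255 − 0) = +0.0003529
Flow = −∇h = (-0.0005833 east, -0.0003529 north), which points southwest.

SW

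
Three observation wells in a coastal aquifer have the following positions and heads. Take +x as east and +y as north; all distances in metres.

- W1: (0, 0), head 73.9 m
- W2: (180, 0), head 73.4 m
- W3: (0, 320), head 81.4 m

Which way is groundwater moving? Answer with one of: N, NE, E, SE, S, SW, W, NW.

S

∂h/∂x = (73.4 − 73.9) / (180 − 0) = -0.002778
∂h/∂y = (81.4 − 73.9) / (320 − 0) = +0.02344
Flow = −∇h = (+0.002778 east, -0.02344 north), which points south.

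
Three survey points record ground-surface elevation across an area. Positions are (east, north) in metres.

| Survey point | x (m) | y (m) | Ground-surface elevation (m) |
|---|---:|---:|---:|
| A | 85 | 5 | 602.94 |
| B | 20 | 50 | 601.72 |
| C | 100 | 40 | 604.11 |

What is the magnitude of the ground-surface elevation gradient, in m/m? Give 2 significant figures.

With z = a·x + b·y + c and A as origin, the differences give:
  (-65)·a + 45·b = -1.22
  15·a + 35·b = +1.17
Eliminate b (×35 and ×45, subtract): -2950·a = -95.350 → a = ∂z/∂x = +0.03232
Back-substitute: b = ∂z/∂y = +0.01958.
|∇f| = √(0.03232² + 0.01958²) = 0.03779 m/m

0.038 m/m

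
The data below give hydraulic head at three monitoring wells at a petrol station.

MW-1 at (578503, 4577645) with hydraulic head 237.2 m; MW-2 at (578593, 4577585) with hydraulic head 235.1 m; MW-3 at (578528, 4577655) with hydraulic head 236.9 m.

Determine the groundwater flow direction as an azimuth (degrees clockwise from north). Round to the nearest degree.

123°

With h = a·x + b·y + c and MW-1 as origin, the differences give:
  90·a + (-60)·b = -2.1
  25·a + 10·b = -0.3
Eliminate b (×10 and ×(-60), subtract): 2400·a = -39.00 → a = ∂h/∂x = -0.01625
Back-substitute: b = ∂h/∂y = +0.01063.
Flow direction (−∇h) has components (+0.01625 E, -0.01063 N).
Azimuth = atan2(E, N) = atan2(+0.01625, -0.01063) = 123.2° ≈ 123°.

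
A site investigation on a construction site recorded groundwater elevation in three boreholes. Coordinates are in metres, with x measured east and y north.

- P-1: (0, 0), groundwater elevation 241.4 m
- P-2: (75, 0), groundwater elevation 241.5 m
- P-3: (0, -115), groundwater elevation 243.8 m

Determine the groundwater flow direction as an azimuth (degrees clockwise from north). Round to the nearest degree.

356°

∂h/∂x = (241.5 − 241.4) / (75 − 0) = +0.001333
∂h/∂y = (243.8 − 241.4) / (-115 − 0) = -0.02087
Flow direction (−∇h) has components (-0.001333 E, +0.02087 N).
Azimuth = atan2(E, N) = atan2(-0.001333, +0.02087) = 356.3° ≈ 356°.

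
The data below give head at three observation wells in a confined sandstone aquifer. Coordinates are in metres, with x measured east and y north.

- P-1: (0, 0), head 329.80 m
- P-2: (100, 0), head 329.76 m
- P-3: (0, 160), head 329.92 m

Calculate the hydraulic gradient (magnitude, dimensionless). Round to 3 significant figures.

0.000850

∂h/∂x = (329.76 − 329.80) / (100 − 0) = -0.0004000
∂h/∂y = (329.92 − 329.80) / (160 − 0) = +0.0007500
|∇h| = √(-0.0004000² + 0.0007500²) = 0.00085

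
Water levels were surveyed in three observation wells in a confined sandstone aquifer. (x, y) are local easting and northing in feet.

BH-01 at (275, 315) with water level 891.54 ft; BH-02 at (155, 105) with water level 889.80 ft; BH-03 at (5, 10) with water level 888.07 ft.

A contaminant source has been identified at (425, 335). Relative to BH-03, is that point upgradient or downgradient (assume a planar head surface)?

upgradient

Differences from BH-01: to BH-02 (Δx, Δy, Δh) = (-120, -210, -1.74); to BH-03 = (-270, -305, -3.47).
Determinant of the coordinate differences = (-120)·(-305) − (-270)·(-210) = -20100.
∂h/∂x = [(-1.74)·(-305) − (-3.47)·(-210)] / -20100 = +0.009851
∂h/∂y = [(-120)·(-3.47) − (-270)·(-1.74)] / -20100 = +0.002657
Head at (425, 335) = 891.54 + (+0.009851)·(150) + (+0.002657)·(20) = 893.07 ft.
That is higher than the 888.07 ft at BH-03, so the point is upgradient.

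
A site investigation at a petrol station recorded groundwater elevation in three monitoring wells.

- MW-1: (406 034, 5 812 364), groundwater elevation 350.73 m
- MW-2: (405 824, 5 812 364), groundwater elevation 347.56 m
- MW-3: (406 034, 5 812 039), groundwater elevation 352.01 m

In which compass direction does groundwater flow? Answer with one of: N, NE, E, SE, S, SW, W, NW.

W

∂h/∂x = (347.56 − 350.73) / (405824 − 406034) = +0.01510
∂h/∂y = (352.01 − 350.73) / (5812039 − 5812364) = -0.003938
Flow = −∇h = (-0.01510 east, +0.003938 north), which points west.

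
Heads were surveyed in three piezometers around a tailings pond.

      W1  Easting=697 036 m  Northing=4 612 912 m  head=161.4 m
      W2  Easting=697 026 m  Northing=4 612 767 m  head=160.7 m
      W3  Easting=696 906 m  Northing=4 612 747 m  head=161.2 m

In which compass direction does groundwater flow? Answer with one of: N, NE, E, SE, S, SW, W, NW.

SE

Differences from W1: to W2 (Δx, Δy, Δh) = (-10, -145, -0.7); to W3 = (-130, -165, -0.2).
Solve a·Δx + b·Δy = Δh: det = (-10)·(-165) − (-130)·(-145) = -17200.
∂h/∂x = [(-0.7)·(-165) − (-0.2)·(-145)] / -17200 = -0.005029
∂h/∂y = [(-10)·(-0.2) − (-130)·(-0.7)] / -17200 = +0.005174
Flow = −∇h = (+0.005029 east, -0.005174 north), which points southeast.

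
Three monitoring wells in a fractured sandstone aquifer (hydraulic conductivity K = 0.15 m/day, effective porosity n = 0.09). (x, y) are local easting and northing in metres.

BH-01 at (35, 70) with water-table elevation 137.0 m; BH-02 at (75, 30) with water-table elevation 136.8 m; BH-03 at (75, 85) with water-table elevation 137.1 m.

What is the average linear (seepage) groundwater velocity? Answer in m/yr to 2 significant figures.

3.3 m/yr

With h = a·x + b·y + c and BH-01 as origin, the differences give:
  40·a + (-40)·b = -0.2
  40·a + 15·b = +0.1
Eliminate b (×15 and ×(-40), subtract): 2200·a = 1.00 → a = ∂h/∂x = +0.0004545
Back-substitute: b = ∂h/∂y = +0.005455.
|∇h| = √(0.0004545² + 0.005455²) = 0.005474
Seepage velocity v = K·i/n = 0.15 × 0.005474 / 0.09 = 0.009123 m/day = 3.332 m/yr.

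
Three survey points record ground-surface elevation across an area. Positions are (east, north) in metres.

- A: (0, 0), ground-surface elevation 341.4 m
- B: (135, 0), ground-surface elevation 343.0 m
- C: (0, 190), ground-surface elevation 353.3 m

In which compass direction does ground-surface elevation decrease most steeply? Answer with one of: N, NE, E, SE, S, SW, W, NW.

S

∂z/∂x = (343.0 − 341.4) / (135 − 0) = +0.01185
∂z/∂y = (353.3 − 341.4) / (190 − 0) = +0.06263
Steepest decrease is along −∇f = (-0.01185 E, -0.06263 N) → south.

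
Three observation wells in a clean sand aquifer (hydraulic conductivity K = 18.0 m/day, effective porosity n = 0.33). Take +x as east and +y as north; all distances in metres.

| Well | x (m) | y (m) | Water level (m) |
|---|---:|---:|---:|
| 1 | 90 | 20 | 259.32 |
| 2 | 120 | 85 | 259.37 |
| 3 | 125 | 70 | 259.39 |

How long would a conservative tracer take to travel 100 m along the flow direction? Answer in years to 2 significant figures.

1.9 years

Taking 1 as reference: 2−1 = (30, 65, +0.05); 3−1 = (35, 50, +0.07).
Solve a·Δx + b·Δy = Δh: det = 30·50 − 35·65 = -775.
∂h/∂x = [(+0.05)·50 − (+0.07)·65] / -775 = +0.002645
∂h/∂y = [30·(+0.07) − 35·(+0.05)] / -775 = -0.0004516
|∇h| = √(0.002645² + -0.0004516²) = 0.002683
Seepage velocity v = K·i/n = 18.0 × 0.002683 / 0.33 = 0.1463 m/day.
t = 100 / 0.1463 = 683.5 days = 1.87 years.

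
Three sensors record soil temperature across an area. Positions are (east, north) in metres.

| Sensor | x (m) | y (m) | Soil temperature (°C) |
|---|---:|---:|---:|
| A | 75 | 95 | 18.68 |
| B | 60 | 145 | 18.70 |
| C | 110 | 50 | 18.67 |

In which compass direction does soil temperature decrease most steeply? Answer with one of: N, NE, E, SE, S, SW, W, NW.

SW

With T = a·x + b·y + c and A as origin, the differences give:
  (-15)·a + 50·b = +0.02
  35·a + (-45)·b = -0.01
Eliminate b (×(-45) and ×50, subtract): -1075·a = -0.400 → a = ∂T/∂x = +0.0003721
Back-substitute: b = ∂T/∂y = +0.0005116.
Steepest decrease is along −∇f = (-0.0003721 E, -0.0005116 N) → southwest.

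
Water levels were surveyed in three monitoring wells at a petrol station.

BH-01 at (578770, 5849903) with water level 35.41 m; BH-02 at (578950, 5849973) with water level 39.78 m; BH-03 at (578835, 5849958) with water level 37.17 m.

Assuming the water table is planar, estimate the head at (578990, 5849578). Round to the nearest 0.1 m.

With h = a·x + b·y + c and BH-01 as origin, the differences give:
  180·a + 70·b = +4.37
  65·a + 55·b = +1.76
Eliminate b (×55 and ×70, subtract): 5350·a = 117.150 → a = ∂h/∂x = +0.02190
Back-substitute: b = ∂h/∂y = +0.006121.
h(578990, 5849578) = 35.41 + (+0.02190)·(220) + (+0.006121)·(-325) = 35.41 +4.817 -1.989 = 38.238 m.

38.2 m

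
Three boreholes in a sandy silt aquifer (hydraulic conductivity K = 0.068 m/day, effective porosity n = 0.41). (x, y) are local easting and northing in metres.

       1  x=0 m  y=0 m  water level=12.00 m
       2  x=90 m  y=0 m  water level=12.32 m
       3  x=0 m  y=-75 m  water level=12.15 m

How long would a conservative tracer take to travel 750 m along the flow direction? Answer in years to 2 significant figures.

3000 years

∂h/∂x = (12.32 − 12.00) / (90 − 0) = +0.003556
∂h/∂y = (12.15 − 12.00) / (-75 − 0) = -0.002000
|∇h| = √(0.003556² + -0.002000²) = 0.00408
Seepage velocity v = K·i/n = 0.068 × 0.00408 / 0.41 = 0.0006767 m/day.
t = 750 / 0.0006767 = 1.108e+06 days = 3.03e+03 years.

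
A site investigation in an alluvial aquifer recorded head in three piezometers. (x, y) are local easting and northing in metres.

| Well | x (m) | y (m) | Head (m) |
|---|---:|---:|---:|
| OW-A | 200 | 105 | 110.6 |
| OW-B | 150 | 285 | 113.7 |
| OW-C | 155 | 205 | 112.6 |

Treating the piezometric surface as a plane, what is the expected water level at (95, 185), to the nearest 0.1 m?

113.3 m

Differences from OW-A: to OW-B (Δx, Δy, Δh) = (-50, 180, +3.1); to OW-C = (-45, 100, +2.0).
Solve a·Δx + b·Δy = Δh: det = (-50)·100 − (-45)·180 = 3100.
∂h/∂x = [(+3.1)·100 − (+2.0)·180] / 3100 = -0.01613
∂h/∂y = [(-50)·(+2.0) − (-45)·(+3.1)] / 3100 = +0.01274
h(95, 185) = 110.6 + (-0.01613)·(-105) + (+0.01274)·(80) = 110.6 +1.694 +1.019 = 113.313 m.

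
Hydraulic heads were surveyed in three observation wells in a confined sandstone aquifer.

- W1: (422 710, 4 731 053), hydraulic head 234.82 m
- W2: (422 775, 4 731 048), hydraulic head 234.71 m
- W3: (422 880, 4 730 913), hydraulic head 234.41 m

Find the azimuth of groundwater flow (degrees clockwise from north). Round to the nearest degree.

With h = a·x + b·y + c and W1 as origin, the differences give:
  65·a + (-5)·b = -0.11
  170·a + (-140)·b = -0.41
Eliminate b (×(-140) and ×(-5), subtract): -8250·a = 13.350 → a = ∂h/∂x = -0.001618
Back-substitute: b = ∂h/∂y = +0.0009636.
Flow direction (−∇h) has components (+0.001618 E, -0.0009636 N).
Azimuth = atan2(E, N) = atan2(+0.001618, -0.0009636) = 120.8° ≈ 121°.

121°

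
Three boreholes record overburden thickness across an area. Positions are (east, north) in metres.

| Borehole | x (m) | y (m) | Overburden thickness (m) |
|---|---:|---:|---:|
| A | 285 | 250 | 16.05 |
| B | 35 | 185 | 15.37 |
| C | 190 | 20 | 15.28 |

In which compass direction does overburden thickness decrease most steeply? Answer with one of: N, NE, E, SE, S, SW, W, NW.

SW

With d = a·x + b·y + c and A as origin, the differences give:
  (-250)·a + (-65)·b = -0.68
  (-95)·a + (-230)·b = -0.77
Eliminate b (×(-230) and ×(-65), subtract): 51325·a = 106.350 → a = ∂d/∂x = +0.002072
Back-substitute: b = ∂d/∂y = +0.002492.
Steepest decrease is along −∇f = (-0.002072 E, -0.002492 N) → southwest.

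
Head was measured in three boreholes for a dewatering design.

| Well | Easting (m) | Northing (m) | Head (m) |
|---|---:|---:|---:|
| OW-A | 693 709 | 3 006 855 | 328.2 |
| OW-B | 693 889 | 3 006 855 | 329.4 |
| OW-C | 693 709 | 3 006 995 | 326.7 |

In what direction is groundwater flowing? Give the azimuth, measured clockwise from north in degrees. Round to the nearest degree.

328°

∂h/∂x = (329.4 − 328.2) / (693889 − 693709) = +0.006667
∂h/∂y = (326.7 − 328.2) / (3006995 − 3006855) = -0.01071
Flow direction (−∇h) has components (-0.006667 E, +0.01071 N).
Azimuth = atan2(E, N) = atan2(-0.006667, +0.01071) = 328.1° ≈ 328°.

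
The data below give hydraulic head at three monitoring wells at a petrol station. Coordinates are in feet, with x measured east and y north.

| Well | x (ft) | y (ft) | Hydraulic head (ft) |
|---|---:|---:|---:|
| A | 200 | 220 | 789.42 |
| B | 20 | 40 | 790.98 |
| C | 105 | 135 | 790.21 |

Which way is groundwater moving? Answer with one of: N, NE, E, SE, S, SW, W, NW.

With h = a·x + b·y + c and A as origin, the differences give:
  (-180)·a + (-180)·b = +1.56
  (-95)·a + (-85)·b = +0.79
Eliminate b (×(-85) and ×(-180), subtract): -1800·a = 9.600 → a = ∂h/∂x = -0.005333
Back-substitute: b = ∂h/∂y = -0.003333.
Flow = −∇h = (+0.005333 east, +0.003333 north), which points northeast.

NE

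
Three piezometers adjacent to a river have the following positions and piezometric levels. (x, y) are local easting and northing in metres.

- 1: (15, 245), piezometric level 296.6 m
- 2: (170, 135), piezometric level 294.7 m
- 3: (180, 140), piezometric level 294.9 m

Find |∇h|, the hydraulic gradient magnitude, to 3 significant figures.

0.0275

Taking 1 as reference: 2−1 = (155, -110, -1.9); 3−1 = (165, -105, -1.7).
Solve a·Δx + b·Δy = Δh: det = 155·(-105) − 165·(-110) = 1875.
∂h/∂x = [(-1.9)·(-105) − (-1.7)·(-110)] / 1875 = +0.006667
∂h/∂y = [155·(-1.7) − 165·(-1.9)] / 1875 = +0.02667
|∇h| = √(0.006667² + 0.02667²) = 0.02749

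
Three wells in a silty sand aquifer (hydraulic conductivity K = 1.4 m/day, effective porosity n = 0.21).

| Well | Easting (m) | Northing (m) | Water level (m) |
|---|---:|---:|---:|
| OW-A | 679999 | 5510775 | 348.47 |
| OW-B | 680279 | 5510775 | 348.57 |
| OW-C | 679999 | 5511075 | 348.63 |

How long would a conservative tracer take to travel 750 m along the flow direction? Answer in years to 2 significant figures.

480 years

∂h/∂x = (348.57 − 348.47) / (680279 − 679999) = +0.0003571
∂h/∂y = (348.63 − 348.47) / (5511075 − 5510775) = +0.0005333
|∇h| = √(0.0003571² + 0.0005333²) = 0.0006418
Seepage velocity v = K·i/n = 1.4 × 0.0006418 / 0.21 = 0.004279 m/day.
t = 750 / 0.004279 = 1.753e+05 days = 480 years.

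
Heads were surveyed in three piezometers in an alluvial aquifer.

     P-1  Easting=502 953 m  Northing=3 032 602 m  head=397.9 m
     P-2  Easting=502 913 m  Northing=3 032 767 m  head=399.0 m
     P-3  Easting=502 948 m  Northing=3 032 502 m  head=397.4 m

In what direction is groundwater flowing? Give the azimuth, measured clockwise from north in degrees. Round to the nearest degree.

Taking P-1 as reference: P-2−P-1 = (-40, 165, +1.1); P-3−P-1 = (-5, -100, -0.5).
Determinant of the coordinate differences = (-40)·(-100) − (-5)·165 = 4825.
∂h/∂x = [(+1.1)·(-100) − (-0.5)·165] / 4825 = -0.005699
∂h/∂y = [(-40)·(-0.5) − (-5)·(+1.1)] / 4825 = +0.005285
Flow direction (−∇h) has components (+0.005699 E, -0.005285 N).
Azimuth = atan2(E, N) = atan2(+0.005699, -0.005285) = 132.8° ≈ 133°.

133°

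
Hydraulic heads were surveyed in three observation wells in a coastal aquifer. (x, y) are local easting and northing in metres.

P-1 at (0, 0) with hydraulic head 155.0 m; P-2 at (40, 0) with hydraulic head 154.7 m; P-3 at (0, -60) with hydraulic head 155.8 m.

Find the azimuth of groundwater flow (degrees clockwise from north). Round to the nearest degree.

∂h/∂x = (154.7 − 155.0) / (40 − 0) = -0.007500
∂h/∂y = (155.8 − 155.0) / (-60 − 0) = -0.01333
Flow direction (−∇h) has components (+0.007500 E, +0.01333 N).
Azimuth = atan2(E, N) = atan2(+0.007500, +0.01333) = 29.4° ≈ 029°.

029°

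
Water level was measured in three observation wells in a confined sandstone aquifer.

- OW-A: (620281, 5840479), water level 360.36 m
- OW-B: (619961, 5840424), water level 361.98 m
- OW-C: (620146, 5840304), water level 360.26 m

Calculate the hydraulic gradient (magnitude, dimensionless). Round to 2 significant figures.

With h = a·x + b·y + c and OW-A as origin, the differences give:
  (-320)·a + (-55)·b = +1.62
  (-135)·a + (-175)·b = -0.10
Eliminate b (×(-175) and ×(-55), subtract): 48575·a = -289.000 → a = ∂h/∂x = -0.005950
Back-substitute: b = ∂h/∂y = +0.005161.
|∇h| = √(-0.005950² + 0.005161²) = 0.007876

0.0079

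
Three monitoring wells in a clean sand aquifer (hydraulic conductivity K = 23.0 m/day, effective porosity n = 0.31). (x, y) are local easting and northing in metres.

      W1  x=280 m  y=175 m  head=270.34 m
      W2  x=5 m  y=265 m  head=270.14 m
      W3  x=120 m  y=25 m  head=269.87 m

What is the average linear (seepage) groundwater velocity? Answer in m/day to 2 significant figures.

Three-point gradient (reference W1): Δ to W2 = (-275, 90, -0.20), Δ to W3 = (-160, -150, -0.47).
∂h/∂x = +0.001299, ∂h/∂y = +0.001748 (det = 55650).
|∇h| = √(0.001299² + 0.001748²) = 0.002178
Seepage velocity v = K·i/n = 23.0 × 0.002178 / 0.31 = 0.1616 m/day.

0.16 m/day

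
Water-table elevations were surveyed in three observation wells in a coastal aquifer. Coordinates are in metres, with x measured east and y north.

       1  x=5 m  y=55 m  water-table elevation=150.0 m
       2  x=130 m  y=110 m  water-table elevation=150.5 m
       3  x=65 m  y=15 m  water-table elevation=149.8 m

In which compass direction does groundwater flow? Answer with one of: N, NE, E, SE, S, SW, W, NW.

With h = a·x + b·y + c and 1 as origin, the differences give:
  125·a + 55·b = +0.5
  60·a + (-40)·b = -0.2
Eliminate b (×(-40) and ×55, subtract): -8300·a = -9.00 → a = ∂h/∂x = +0.001084
Back-substitute: b = ∂h/∂y = +0.006627.
Flow = −∇h = (-0.001084 east, -0.006627 north), which points south.

S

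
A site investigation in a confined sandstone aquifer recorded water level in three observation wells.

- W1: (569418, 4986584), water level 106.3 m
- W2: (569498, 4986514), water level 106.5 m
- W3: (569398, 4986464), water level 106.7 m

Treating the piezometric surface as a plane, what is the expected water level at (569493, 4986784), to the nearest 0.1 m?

105.6 m

With h = a·x + b·y + c and W1 as origin, the differences give:
  80·a + (-70)·b = +0.2
  (-20)·a + (-120)·b = +0.4
Eliminate b (×(-120) and ×(-70), subtract): -11000·a = 4.00 → a = ∂h/∂x = -0.0003636
Back-substitute: b = ∂h/∂y = -0.003273.
h(569493, 4986784) = 106.3 + (-0.0003636)·(75) + (-0.003273)·(200) = 106.3 -0.027 -0.655 = 105.618 m.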